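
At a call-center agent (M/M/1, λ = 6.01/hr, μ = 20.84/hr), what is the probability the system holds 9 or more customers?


ρ = 6.01/20.84 = 0.2884
P(N ≥ n) = ρ^n = 0.2884^9 = 0.00001380

Final: 0.00001380


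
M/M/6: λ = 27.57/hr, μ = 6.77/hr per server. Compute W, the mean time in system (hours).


a = 4.0724; ρ = 0.6787; P₀ = 0.015353
Lq = P₀·a^c·ρ/(c!(1−ρ)²) = 0.63960
Wq = Lq/λ = 0.63960/27.57 = 0.02320 hr
W = Wq + 1/μ = 0.02320 + 0.14771 = 0.17091 hr

Final: 0.17091 hr


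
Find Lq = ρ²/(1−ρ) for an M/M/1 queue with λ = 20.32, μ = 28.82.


ρ = 20.32/28.82 = 0.7051
Lq = ρ²/(1−ρ) = 0.4971/0.2949 = 1.6855

Final: 1.6855


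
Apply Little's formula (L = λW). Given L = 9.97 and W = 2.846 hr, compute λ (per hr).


λ = L/W = 9.97/2.846 = 3.5032 /hr

Final: 3.5032 /hr


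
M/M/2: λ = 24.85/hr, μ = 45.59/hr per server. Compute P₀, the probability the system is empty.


a = λ/μ = 24.85/45.59 = 0.5451; ρ = a/c = 0.2725
Σ_{k=0}^{1} a^k/k! (terms k=0..1) = 1.00000 + 0.54508 = 1.54508
Tail: a^2/(2!(1−ρ)) = 0.29711/(2·0.7275) = 0.20421
P₀ = 1/(1.54508 + 0.20421) = 1/1.74928 = 0.571663

Final: 0.571663


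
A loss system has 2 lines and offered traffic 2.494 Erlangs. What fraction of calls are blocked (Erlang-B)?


B(c,a) = (a^c/c!) / Σ_{k=0}^{c} a^k/k!
a^2/2! = 3.110018
Σ terms (k=0..2): 1.00000 + 2.49400 + 3.11002 = 6.604018
B = 3.110018/6.604018 = 0.470928

Final: 0.470928


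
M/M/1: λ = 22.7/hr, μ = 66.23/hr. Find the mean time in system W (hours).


W = 1/(μ−λ) = 1/(66.23 − 22.7) = 1/43.53 = 0.02297 hr

Final: 0.02297 hr


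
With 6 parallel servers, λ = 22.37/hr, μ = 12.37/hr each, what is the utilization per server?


ρ = λ/(cμ) = 22.37/(6·12.37) = 22.37/74.22 = 0.3014

Final: 0.3014


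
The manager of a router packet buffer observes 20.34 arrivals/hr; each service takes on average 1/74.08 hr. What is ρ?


ρ = λ/μ = 20.34/74.08 = 0.2746

Final: 0.2746


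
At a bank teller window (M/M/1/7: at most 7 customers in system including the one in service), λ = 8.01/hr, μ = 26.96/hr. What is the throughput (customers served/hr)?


ρ = 0.2971; P_K = (1−ρ)ρ^7/(1−ρ^8) = 0.0001436
λ_eff = λ(1 − P_K) = 8.01·(1 − 0.0001436) = 8.01·0.999856 = 8.0088 /hr

Final: 8.0088 /hr


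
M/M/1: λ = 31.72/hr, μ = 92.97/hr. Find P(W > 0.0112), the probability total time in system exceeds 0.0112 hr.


W ~ Exponential(μ−λ) for M/M/1.
μ − λ = 92.97 − 31.72 = 61.2500
P(W > t) = e^{−(μ−λ)t} = e^{−0.6860} = 0.503586

Final: 0.503586


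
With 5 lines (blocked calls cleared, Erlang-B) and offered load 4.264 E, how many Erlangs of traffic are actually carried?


B(5,4.264) = 0.222485 (Erlang-B)
Carried load = a(1 − B) = 4.264·(1 − 0.222485) = 4.264·0.777515 = 3.3153 E

Final: 3.3153 Erlangs


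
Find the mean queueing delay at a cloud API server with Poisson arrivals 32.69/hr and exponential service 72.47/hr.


ρ = 32.69/72.47 = 0.4511
Wq = ρ/(μ−λ) = 0.4511/(72.47 − 32.69) = 0.4511/39.78 = 0.01134 hr

Final: 0.01134 hr


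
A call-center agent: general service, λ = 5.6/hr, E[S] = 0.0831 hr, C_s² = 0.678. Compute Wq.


ρ = λ·E[S] = 5.6·0.0831 = 0.4654
E[S²] = E[S]²(1+C_s²) = 0.0831²·(1+0.678) = 0.011588
Wq = λ·E[S²]/(2(1−ρ)) = 5.6·0.011588/(2·0.5346) = 0.06069 hr

Final: 0.06069 hr


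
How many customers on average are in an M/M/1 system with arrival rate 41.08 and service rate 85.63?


ρ = λ/μ = 41.08/85.63 = 0.4797
L = ρ/(1−ρ) = 0.4797/(1 − 0.4797) = 0.4797/0.5203 = 0.9221

Final: 0.9221


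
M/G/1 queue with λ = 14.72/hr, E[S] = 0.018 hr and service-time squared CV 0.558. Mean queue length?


ρ = λ·E[S] = 14.72·0.018 = 0.2650
Lq = ρ²(1+C_s²)/(2(1−ρ)) = 0.07020·(1+0.558)/(2·0.7350)
= 0.07020·1.5580/1.4701 = 0.07440

Final: 0.07440


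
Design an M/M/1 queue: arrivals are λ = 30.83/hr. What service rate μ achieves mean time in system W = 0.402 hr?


W = 1/(μ−λ) ⇒ μ − λ = 1/W = 1/0.402 = 2.4876
μ = λ + 1/W = 30.83 + 2.4876 = 33.3176 per hr

Final: 33.3176 /hr


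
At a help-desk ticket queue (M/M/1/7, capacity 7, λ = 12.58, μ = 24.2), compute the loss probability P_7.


ρ = λ/μ = 12.58/24.2 = 0.5198
P_K = (1−ρ)ρ^K/(1−ρ^(K+1)) = (0.4802·0.010258)/(1 − 0.005332)
= 0.004925/0.994668 = 0.004952

Final: 0.004952


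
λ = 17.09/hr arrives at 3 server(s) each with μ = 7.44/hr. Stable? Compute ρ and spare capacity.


Total capacity cμ = 3·7.44 = 22.32/hr
ρ = λ/(cμ) = 17.09/22.32 = 0.7657
Stable ⇔ ρ < 1: YES
Spare capacity = cμ − λ = 22.32 − 17.09 = 5.23/hr

Final: ρ = 0.7657; stable; margin = 5.23/hr


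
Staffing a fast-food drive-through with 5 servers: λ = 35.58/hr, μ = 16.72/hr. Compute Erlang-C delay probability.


a = λ/μ = 2.1280; ρ = a/5 = 0.4256
P₀ = 0.117845 (from M/M/c formula)
C(c,a) = [a^c/(c!(1−ρ))]·P₀ = [43.63634/(120·0.5744)]·0.117845
= 0.63307·0.117845 = 0.074604

Final: 0.074604


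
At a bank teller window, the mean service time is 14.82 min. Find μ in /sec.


μ = 1/(service time) in consistent units.
1 second = 0.0166667 min, so μ = 0.0166667/14.82 = 0.001125 per second

Final: 0.001125 /sec


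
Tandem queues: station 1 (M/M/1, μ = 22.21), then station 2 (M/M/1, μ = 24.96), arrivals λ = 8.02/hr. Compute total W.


Each node sees arrival rate λ = 8.02/hr (tandem ⇒ throughput preserved).
W₁ = 1/(μ₁−λ) = 1/(22.21−8.02) = 0.07047 hr
W₂ = 1/(μ₂−λ) = 1/(24.96−8.02) = 0.05903 hr
W_total = W₁ + W₂ = 0.07047 + 0.05903 = 0.12950 hr

Final: 0.12950 hr


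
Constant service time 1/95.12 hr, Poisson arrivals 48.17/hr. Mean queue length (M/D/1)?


ρ = 48.17/95.12 = 0.5064
M/D/1: Lq = ρ²/(2(1−ρ)) = 0.2565/(2·0.4936) = 0.25979

Final: 0.25979


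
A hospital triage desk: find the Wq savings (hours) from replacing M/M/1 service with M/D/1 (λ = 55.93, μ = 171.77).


ρ = 55.93/171.77 = 0.3256
Wq(M/M/1) = ρ/(μ−λ) = 0.3256/115.84 = 0.002811 hr
Wq(M/D/1) = ρ/(2(μ−λ)) = 0.001405 hr
Savings = 0.002811 − 0.001405 = 0.001405 hr

Final: 0.001405 hr


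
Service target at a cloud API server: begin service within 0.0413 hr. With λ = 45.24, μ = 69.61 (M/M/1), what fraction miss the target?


ρ = 45.24/69.61 = 0.6499
P(Wq > t) = ρ·e^{−(μ−λ)t} = 0.6499·e^{−1.0065}
= 0.6499·0.365503 = 0.237543

Final: 0.237543


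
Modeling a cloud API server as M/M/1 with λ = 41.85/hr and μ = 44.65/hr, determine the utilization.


ρ = λ/μ = 41.85/44.65 = 0.9373

Final: 0.9373


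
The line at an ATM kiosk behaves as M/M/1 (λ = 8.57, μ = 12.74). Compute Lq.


ρ = 8.57/12.74 = 0.6727
Lq = ρ²/(1−ρ) = 0.4525/0.3273 = 1.3825

Final: 1.3825


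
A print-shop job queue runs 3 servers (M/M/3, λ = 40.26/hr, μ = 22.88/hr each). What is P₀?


a = λ/μ = 40.26/22.88 = 1.7596; ρ = a/c = 0.5865
Σ_{k=0}^{2} a^k/k! (terms k=0..2) = 1.00000 + 1.75962 + 1.54812 = 4.30774
Tail: a^3/(3!(1−ρ)) = 5.44820/(6·0.4135) = 2.19617
P₀ = 1/(4.30774 + 2.19617) = 1/6.50391 = 0.153754

Final: 0.153754


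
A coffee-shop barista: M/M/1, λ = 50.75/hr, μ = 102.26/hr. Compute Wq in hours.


ρ = 50.75/102.26 = 0.4963
Wq = ρ/(μ−λ) = 0.4963/(102.26 − 50.75) = 0.4963/51.51 = 0.009635 hr

Final: 0.009635 hr


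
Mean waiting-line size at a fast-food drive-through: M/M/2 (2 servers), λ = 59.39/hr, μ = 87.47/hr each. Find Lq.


a = λ/μ = 0.6790; ρ = a/2 = 0.3395
P₀ = 0.493108
Lq = P₀·a^c·ρ / (c!·(1−ρ)²) = 0.493108·0.46101·0.3395/(2·0.43628)
= 0.08845

Final: 0.08845


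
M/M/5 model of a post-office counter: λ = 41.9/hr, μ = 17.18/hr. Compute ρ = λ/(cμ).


ρ = λ/(cμ) = 41.9/(5·17.18) = 41.9/85.90 = 0.4878

Final: 0.4878


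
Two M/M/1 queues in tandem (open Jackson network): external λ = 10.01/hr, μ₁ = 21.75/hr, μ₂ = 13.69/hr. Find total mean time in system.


Each node sees arrival rate λ = 10.01/hr (tandem ⇒ throughput preserved).
W₁ = 1/(μ₁−λ) = 1/(21.75−10.01) = 0.08518 hr
W₂ = 1/(μ₂−λ) = 1/(13.69−10.01) = 0.27174 hr
W_total = W₁ + W₂ = 0.08518 + 0.27174 = 0.35692 hr

Final: 0.35692 hr


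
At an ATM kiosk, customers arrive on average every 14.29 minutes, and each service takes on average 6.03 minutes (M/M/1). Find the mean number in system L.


λ = 60/14.29 = 4.1987 /hr
μ = 60/6.03 = 9.9502 /hr
ρ = λ/μ = 4.1987/9.9502 = 0.4220
L = ρ/(1−ρ) = 0.4220/0.5780 = 0.7300

Final: 0.7300


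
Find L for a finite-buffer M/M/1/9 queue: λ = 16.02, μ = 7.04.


ρ = 16.02/7.04 = 2.2756
L = ρ[1 − (K+1)ρ^K + Kρ^(K+1)] / [(1−ρ)(1−ρ^(K+1))]
Numerator: 2.2756·(1 − 10·1636.095588 + 9·3723.047062) = 39020.231853
Denominator: (-1.2756)·(-3722.047062) = 4747.724804
L = 39020.231853/4747.724804 = 8.2187

Final: 8.2187


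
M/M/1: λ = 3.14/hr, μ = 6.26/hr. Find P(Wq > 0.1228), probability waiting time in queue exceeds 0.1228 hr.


ρ = 3.14/6.26 = 0.5016
P(Wq > t) = ρ·e^{−(μ−λ)t} = 0.5016·e^{−0.3831}
= 0.5016·0.681720 = 0.341949

Final: 0.341949


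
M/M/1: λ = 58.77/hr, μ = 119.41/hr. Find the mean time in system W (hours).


W = 1/(μ−λ) = 1/(119.41 − 58.77) = 1/60.64 = 0.01649 hr

Final: 0.01649 hr


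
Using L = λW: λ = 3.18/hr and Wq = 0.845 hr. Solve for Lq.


Lq = λWq = 3.18·0.845 = 2.6871

Final: 2.6871


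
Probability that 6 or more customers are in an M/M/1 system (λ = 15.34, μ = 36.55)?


ρ = 15.34/36.55 = 0.4197
P(N ≥ n) = ρ^n = 0.4197^6 = 0.005465

Final: 0.005465


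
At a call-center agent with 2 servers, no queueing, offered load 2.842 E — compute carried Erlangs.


B(2,2.842) = 0.512466 (Erlang-B)
Carried load = a(1 − B) = 2.842·(1 − 0.512466) = 2.842·0.487534 = 1.3856 E

Final: 1.3856 Erlangs


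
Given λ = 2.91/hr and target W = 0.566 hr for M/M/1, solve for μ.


W = 1/(μ−λ) ⇒ μ − λ = 1/W = 1/0.566 = 1.7668
μ = λ + 1/W = 2.91 + 1.7668 = 4.6768 per hr

Final: 4.6768 /hr


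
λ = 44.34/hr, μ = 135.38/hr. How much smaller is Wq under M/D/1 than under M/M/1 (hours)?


ρ = 44.34/135.38 = 0.3275
Wq(M/M/1) = ρ/(μ−λ) = 0.3275/91.04 = 0.003598 hr
Wq(M/D/1) = ρ/(2(μ−λ)) = 0.001799 hr
Savings = 0.003598 − 0.001799 = 0.001799 hr

Final: 0.001799 hr


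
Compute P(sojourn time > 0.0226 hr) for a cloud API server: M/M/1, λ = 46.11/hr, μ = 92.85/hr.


W ~ Exponential(μ−λ) for M/M/1.
μ − λ = 92.85 − 46.11 = 46.7400
P(W > t) = e^{−(μ−λ)t} = e^{−1.0563} = 0.347732

Final: 0.347732


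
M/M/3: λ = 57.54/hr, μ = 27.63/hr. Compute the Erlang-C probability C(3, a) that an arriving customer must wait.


a = λ/μ = 2.0825; ρ = a/3 = 0.6942
P₀ = 0.098300 (from M/M/c formula)
C(c,a) = [a^c/(c!(1−ρ))]·P₀ = [9.03165/(6·0.3058)]·0.098300
= 4.92198·0.098300 = 0.483831

Final: 0.483831


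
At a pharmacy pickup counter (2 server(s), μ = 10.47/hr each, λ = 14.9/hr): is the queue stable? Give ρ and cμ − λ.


Total capacity cμ = 2·10.47 = 20.94/hr
ρ = λ/(cμ) = 14.9/20.94 = 0.7116
Stable ⇔ ρ < 1: YES
Spare capacity = cμ − λ = 20.94 − 14.9 = 6.04/hr

Final: ρ = 0.7116; stable; margin = 6.04/hr


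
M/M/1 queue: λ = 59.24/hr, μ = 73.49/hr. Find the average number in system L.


ρ = λ/μ = 59.24/73.49 = 0.8061
L = ρ/(1−ρ) = 0.8061/(1 − 0.8061) = 0.8061/0.1939 = 4.1572

Final: 4.1572


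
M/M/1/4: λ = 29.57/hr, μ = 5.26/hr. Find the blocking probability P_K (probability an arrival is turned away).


ρ = λ/μ = 29.57/5.26 = 5.6217
P_K = (1−ρ)ρ^K/(1−ρ^(K+1)) = (-4.6217·998.762716)/(1 − 5614.717395)
= -4615.954680/-5613.717395 = 0.822263

Final: 0.822263


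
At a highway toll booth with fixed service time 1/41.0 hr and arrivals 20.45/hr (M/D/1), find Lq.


ρ = 20.45/41.0 = 0.4988
M/D/1: Lq = ρ²/(2(1−ρ)) = 0.2488/(2·0.5012) = 0.24818

Final: 0.24818


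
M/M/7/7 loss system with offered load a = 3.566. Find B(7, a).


B(c,a) = (a^c/c!) / Σ_{k=0}^{c} a^k/k!
a^7/7! = 1.454919
Σ terms (k=0..7): 1.00000 + 3.56600 + 6.35818 + 7.55775 + 6.73774 + 4.80535 + 2.85598 + 1.45492 = 34.335926
B = 1.454919/34.335926 = 0.042373

Final: 0.042373


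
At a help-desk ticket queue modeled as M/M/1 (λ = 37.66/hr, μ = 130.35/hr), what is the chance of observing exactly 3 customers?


ρ = 37.66/130.35 = 0.2889
P_n = (1−ρ)·ρ^n = (1 − 0.2889)·0.2889^3 = 0.7111·0.024116 = 0.017149

Final: 0.017149


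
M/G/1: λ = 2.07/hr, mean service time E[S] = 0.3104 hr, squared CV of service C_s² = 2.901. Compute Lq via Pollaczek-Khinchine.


ρ = λ·E[S] = 2.07·0.3104 = 0.6425
Lq = ρ²(1+C_s²)/(2(1−ρ)) = 0.4128·(1+2.901)/(2·0.3575)
= 0.4128·3.9010/0.7149 = 2.25262

Final: 2.25262


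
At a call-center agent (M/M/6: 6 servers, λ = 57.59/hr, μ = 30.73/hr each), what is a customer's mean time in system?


a = 1.8741; ρ = 0.3123; P₀ = 0.153346
Lq = P₀·a^c·ρ/(c!(1−ρ)²) = 0.006094
Wq = Lq/λ = 0.006094/57.59 = 0.0001058 hr
W = Wq + 1/μ = 0.0001058 + 0.03254 = 0.03265 hr

Final: 0.03265 hr


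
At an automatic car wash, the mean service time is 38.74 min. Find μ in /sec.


μ = 1/(service time) in consistent units.
1 second = 0.0166667 min, so μ = 0.0166667/38.74 = 0.0004302 per second

Final: 0.0004302 /sec


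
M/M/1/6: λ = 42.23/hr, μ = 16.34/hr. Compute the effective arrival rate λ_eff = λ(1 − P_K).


ρ = 2.5845; P_K = (1−ρ)ρ^6/(1−ρ^7) = 0.613868
λ_eff = λ(1 − P_K) = 42.23·(1 − 0.613868) = 42.23·0.386132 = 16.3063 /hr

Final: 16.3063 /hr


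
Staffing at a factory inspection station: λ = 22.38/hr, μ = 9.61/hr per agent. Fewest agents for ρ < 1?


Stability requires cμ > λ ⇔ c > λ/μ.
λ/μ = 22.38/9.61 = 2.3288
Minimum integer c = ⌊2.3288⌋ + 1 = 3
Check: 3·9.61 = 28.83 > 22.38, while 2·9.61 = 19.22 ≤ 22.38

Final: 3 servers


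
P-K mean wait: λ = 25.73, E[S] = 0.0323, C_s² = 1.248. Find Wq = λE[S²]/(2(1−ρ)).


ρ = λ·E[S] = 25.73·0.0323 = 0.8311
E[S²] = E[S]²(1+C_s²) = 0.0323²·(1+1.248) = 0.002345
Wq = λ·E[S²]/(2(1−ρ)) = 25.73·0.002345/(2·0.1689) = 0.17862 hr

Final: 0.17862 hr


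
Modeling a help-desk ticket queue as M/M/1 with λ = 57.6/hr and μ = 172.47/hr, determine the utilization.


ρ = λ/μ = 57.6/172.47 = 0.3340

Final: 0.3340


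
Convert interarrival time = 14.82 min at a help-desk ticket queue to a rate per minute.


λ = 1/(interarrival time) in consistent units.
1 minute = 1 min, so λ = 1/14.82 = 0.06748 per minute

Final: 0.06748 /min


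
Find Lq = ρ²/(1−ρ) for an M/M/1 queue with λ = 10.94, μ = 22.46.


ρ = 10.94/22.46 = 0.4871
Lq = ρ²/(1−ρ) = 0.2373/0.5129 = 0.4626

Final: 0.4626


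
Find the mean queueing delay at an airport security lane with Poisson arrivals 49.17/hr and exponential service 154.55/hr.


ρ = 49.17/154.55 = 0.3181
Wq = ρ/(μ−λ) = 0.3181/(154.55 − 49.17) = 0.3181/105.38 = 0.003019 hr

Final: 0.003019 hr


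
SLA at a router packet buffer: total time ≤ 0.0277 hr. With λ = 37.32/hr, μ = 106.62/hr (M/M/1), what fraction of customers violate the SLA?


W ~ Exponential(μ−λ) for M/M/1.
μ − λ = 106.62 − 37.32 = 69.3000
P(W > t) = e^{−(μ−λ)t} = e^{−1.9196} = 0.146664

Final: 0.146664


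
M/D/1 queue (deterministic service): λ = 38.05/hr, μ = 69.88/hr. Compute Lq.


ρ = 38.05/69.88 = 0.5445
M/D/1: Lq = ρ²/(2(1−ρ)) = 0.2965/(2·0.4555) = 0.32545

Final: 0.32545


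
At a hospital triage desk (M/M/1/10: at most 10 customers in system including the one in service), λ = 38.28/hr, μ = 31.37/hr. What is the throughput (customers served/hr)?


ρ = 1.2203; P_K = (1−ρ)ρ^10/(1−ρ^11) = 0.203265
λ_eff = λ(1 − P_K) = 38.28·(1 − 0.203265) = 38.28·0.796735 = 30.4990 /hr

Final: 30.4990 /hr


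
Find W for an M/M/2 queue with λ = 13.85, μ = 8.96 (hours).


a = 1.5458; ρ = 0.7729; P₀ = 0.128108
Lq = P₀·a^c·ρ/(c!(1−ρ)²) = 2.29314
Wq = Lq/λ = 2.29314/13.85 = 0.16557 hr
W = Wq + 1/μ = 0.16557 + 0.11161 = 0.27718 hr

Final: 0.27718 hr


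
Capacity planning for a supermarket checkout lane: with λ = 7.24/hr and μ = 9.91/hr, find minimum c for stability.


Stability requires cμ > λ ⇔ c > λ/μ.
λ/μ = 7.24/9.91 = 0.7306
Minimum integer c = ⌊0.7306⌋ + 1 = 1
Check: 1·9.91 = 9.91 > 7.24, while 0·9.91 = 0.00 ≤ 7.24

Final: 1 servers


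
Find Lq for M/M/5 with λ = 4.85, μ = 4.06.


a = λ/μ = 1.1946; ρ = a/5 = 0.2389
P₀ = 0.302691
Lq = P₀·a^c·ρ / (c!·(1−ρ)²) = 0.302691·2.43264·0.2389/(120·0.57925)
= 0.002531

Final: 0.002531


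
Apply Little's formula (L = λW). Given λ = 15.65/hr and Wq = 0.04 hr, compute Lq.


Lq = λWq = 15.65·0.04 = 0.6260

Final: 0.6260


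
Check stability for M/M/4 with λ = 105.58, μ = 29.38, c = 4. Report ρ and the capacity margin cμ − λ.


Total capacity cμ = 4·29.38 = 117.52/hr
ρ = λ/(cμ) = 105.58/117.52 = 0.8984
Stable ⇔ ρ < 1: YES
Spare capacity = cμ − λ = 117.52 − 105.58 = 11.94/hr

Final: ρ = 0.8984; stable; margin = 11.94/hr


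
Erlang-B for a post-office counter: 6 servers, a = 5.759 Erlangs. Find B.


B(c,a) = (a^c/c!) / Σ_{k=0}^{c} a^k/k!
a^6/6! = 50.669892
Σ terms (k=0..6): 1.00000 + 5.75900 + 16.58304 + 31.83391 + 45.83287 + 52.79030 + 50.66989 = 204.469016
B = 50.669892/204.469016 = 0.247812

Final: 0.247812


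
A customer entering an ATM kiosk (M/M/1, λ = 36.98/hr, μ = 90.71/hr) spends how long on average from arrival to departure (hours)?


W = 1/(μ−λ) = 1/(90.71 − 36.98) = 1/53.73 = 0.01861 hr

Final: 0.01861 hr


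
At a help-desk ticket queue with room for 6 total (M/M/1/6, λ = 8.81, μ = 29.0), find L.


ρ = 8.81/29.0 = 0.3038
L = ρ[1 − (K+1)ρ^K + Kρ^(K+1)] / [(1−ρ)(1−ρ^(K+1))]
Numerator: 0.3038·(1 − 7·0.0007861 + 6·0.0002388) = 0.302557
Denominator: (0.6962)·(0.999761) = 0.696041
L = 0.302557/0.696041 = 0.4347

Final: 0.4347


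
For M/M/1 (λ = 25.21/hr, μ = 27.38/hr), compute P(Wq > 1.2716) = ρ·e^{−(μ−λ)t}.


ρ = 25.21/27.38 = 0.9207
P(Wq > t) = ρ·e^{−(μ−λ)t} = 0.9207·e^{−2.7594}
= 0.9207·0.063332 = 0.058312

Final: 0.058312


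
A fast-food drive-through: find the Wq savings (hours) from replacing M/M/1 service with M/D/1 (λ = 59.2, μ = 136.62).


ρ = 59.2/136.62 = 0.4333
Wq(M/M/1) = ρ/(μ−λ) = 0.4333/77.42 = 0.005597 hr
Wq(M/D/1) = ρ/(2(μ−λ)) = 0.002798 hr
Savings = 0.005597 − 0.002798 = 0.002798 hr

Final: 0.002798 hr


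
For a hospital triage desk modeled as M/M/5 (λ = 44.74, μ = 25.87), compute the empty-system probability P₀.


a = λ/μ = 44.74/25.87 = 1.7294; ρ = a/c = 0.3459
Σ_{k=0}^{4} a^k/k! (terms k=0..4) = 1.00000 + 1.72942 + 1.49544 + 0.86208 + 0.37272 = 5.45966
Tail: a^5/(5!(1−ρ)) = 15.47027/(120·0.6541) = 0.19709
P₀ = 1/(5.45966 + 0.19709) = 1/5.65675 = 0.176780

Final: 0.176780


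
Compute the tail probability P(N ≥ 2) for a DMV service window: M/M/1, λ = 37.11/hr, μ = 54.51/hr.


ρ = 37.11/54.51 = 0.6808
P(N ≥ n) = ρ^n = 0.6808^2 = 0.463478

Final: 0.463478


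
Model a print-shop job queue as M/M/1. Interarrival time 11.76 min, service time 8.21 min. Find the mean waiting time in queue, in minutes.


λ = 60/11.76 = 5.1020 /hr
μ = 60/8.21 = 7.3082 /hr
ρ = λ/μ = 5.1020/7.3082 = 0.6981
Wq = ρ/(μ−λ) = 0.6981/(7.3082−5.1020) = 0.31645 hr
In minutes: 0.31645·60 = 18.987 min

Final: 18.987 min


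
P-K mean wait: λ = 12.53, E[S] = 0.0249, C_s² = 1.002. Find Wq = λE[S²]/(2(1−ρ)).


ρ = λ·E[S] = 12.53·0.0249 = 0.3120
E[S²] = E[S]²(1+C_s²) = 0.0249²·(1+1.002) = 0.001241
Wq = λ·E[S²]/(2(1−ρ)) = 12.53·0.001241/(2·0.6880) = 0.01130 hr

Final: 0.01130 hr


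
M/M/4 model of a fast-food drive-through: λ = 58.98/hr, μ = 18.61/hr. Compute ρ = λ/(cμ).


ρ = λ/(cμ) = 58.98/(4·18.61) = 58.98/74.44 = 0.7923

Final: 0.7923


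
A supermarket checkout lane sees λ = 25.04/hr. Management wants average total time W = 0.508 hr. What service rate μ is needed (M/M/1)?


W = 1/(μ−λ) ⇒ μ − λ = 1/W = 1/0.508 = 1.9685
μ = λ + 1/W = 25.04 + 1.9685 = 27.0085 per hr

Final: 27.0085 /hr


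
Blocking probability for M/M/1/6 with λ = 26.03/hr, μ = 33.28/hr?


ρ = λ/μ = 26.03/33.28 = 0.7822
P_K = (1−ρ)ρ^K/(1−ρ^(K+1)) = (0.2178·0.228952)/(1 − 0.179075)
= 0.049877/0.820925 = 0.060757

Final: 0.060757


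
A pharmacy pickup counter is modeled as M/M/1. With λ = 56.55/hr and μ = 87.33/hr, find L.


ρ = λ/μ = 56.55/87.33 = 0.6475
L = ρ/(1−ρ) = 0.6475/(1 − 0.6475) = 0.6475/0.3525 = 1.8372

Final: 1.8372


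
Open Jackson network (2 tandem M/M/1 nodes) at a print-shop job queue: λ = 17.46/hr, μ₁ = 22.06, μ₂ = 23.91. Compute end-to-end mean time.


Each node sees arrival rate λ = 17.46/hr (tandem ⇒ throughput preserved).
W₁ = 1/(μ₁−λ) = 1/(22.06−17.46) = 0.21739 hr
W₂ = 1/(μ₂−λ) = 1/(23.91−17.46) = 0.15504 hr
W_total = W₁ + W₂ = 0.21739 + 0.15504 = 0.37243 hr

Final: 0.37243 hr


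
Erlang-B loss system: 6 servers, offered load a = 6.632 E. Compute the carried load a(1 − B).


B(6,6.632) = 0.307803 (Erlang-B)
Carried load = a(1 − B) = 6.632·(1 − 0.307803) = 6.632·0.692197 = 4.5907 E

Final: 4.5907 Erlangs


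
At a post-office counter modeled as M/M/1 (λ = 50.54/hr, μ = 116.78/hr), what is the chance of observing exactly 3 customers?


ρ = 50.54/116.78 = 0.4328
P_n = (1−ρ)·ρ^n = (1 − 0.4328)·0.4328^3 = 0.5672·0.081059 = 0.045978

Final: 0.045978


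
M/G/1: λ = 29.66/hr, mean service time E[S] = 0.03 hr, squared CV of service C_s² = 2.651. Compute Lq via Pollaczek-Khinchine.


ρ = λ·E[S] = 29.66·0.03 = 0.8898
Lq = ρ²(1+C_s²)/(2(1−ρ)) = 0.7917·(1+2.651)/(2·0.1102)
= 0.7917·3.6510/0.2204 = 13.11551

Final: 13.11551


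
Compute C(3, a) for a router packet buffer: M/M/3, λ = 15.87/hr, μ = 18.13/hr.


a = λ/μ = 0.8753; ρ = a/3 = 0.2918
P₀ = 0.413856 (from M/M/c formula)
C(c,a) = [a^c/(c!(1−ρ))]·P₀ = [0.67071/(6·0.7082)]·0.413856
= 0.15784·0.413856 = 0.065323

Final: 0.065323


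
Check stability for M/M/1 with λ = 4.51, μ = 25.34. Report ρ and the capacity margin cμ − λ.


Total capacity cμ = 1·25.34 = 25.34/hr
ρ = λ/(cμ) = 4.51/25.34 = 0.1780
Stable ⇔ ρ < 1: YES
Spare capacity = cμ − λ = 25.34 − 4.51 = 20.83/hr

Final: ρ = 0.1780; stable; margin = 20.83/hr


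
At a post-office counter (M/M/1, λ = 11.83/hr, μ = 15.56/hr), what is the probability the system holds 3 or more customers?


ρ = 11.83/15.56 = 0.7603
P(N ≥ n) = ρ^n = 0.7603^3 = 0.439466

Final: 0.439466


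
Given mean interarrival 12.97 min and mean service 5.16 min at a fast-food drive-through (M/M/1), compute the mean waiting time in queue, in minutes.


λ = 60/12.97 = 4.6261 /hr
μ = 60/5.16 = 11.6279 /hr
ρ = λ/μ = 4.6261/11.6279 = 0.3978
Wq = ρ/(μ−λ) = 0.3978/(11.6279−4.6261) = 0.05682 hr
In minutes: 0.05682·60 = 3.409 min

Final: 3.409 min


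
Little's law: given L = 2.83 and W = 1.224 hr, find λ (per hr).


λ = L/W = 2.83/1.224 = 2.3121 /hr

Final: 2.3121 /hr


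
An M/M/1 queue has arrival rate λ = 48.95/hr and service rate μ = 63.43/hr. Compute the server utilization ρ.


ρ = λ/μ = 48.95/63.43 = 0.7717

Final: 0.7717


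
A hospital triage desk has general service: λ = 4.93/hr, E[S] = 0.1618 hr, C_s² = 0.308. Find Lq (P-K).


ρ = λ·E[S] = 4.93·0.1618 = 0.7977
Lq = ρ²(1+C_s²)/(2(1−ρ)) = 0.6363·(1+0.308)/(2·0.2023)
= 0.6363·1.3080/0.4047 = 2.05673

Final: 2.05673


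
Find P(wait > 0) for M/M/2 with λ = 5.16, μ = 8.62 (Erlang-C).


a = λ/μ = 0.5986; ρ = a/2 = 0.2993
P₀ = 0.539286 (from M/M/c formula)
C(c,a) = [a^c/(c!(1−ρ))]·P₀ = [0.35833/(2·0.7007)]·0.539286
= 0.25570·0.539286 = 0.137894

Final: 0.137894


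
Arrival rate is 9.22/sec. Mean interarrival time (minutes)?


Mean interarrival time = 1/λ = 1/9.22 second = 0.10846 second
In minutes: 0.10846 × 0.0166667 = 0.001808 min

Final: 0.001808 min


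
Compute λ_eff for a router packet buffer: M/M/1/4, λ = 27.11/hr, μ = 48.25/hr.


ρ = 0.5619; P_K = (1−ρ)ρ^4/(1−ρ^5) = 0.046255
λ_eff = λ(1 − P_K) = 27.11·(1 − 0.046255) = 27.11·0.953745 = 25.8560 /hr

Final: 25.8560 /hr


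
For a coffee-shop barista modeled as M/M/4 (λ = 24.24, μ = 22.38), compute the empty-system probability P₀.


a = λ/μ = 24.24/22.38 = 1.0831; ρ = a/c = 0.2708
Σ_{k=0}^{3} a^k/k! (terms k=0..3) = 1.00000 + 1.08311 + 0.58656 + 0.21177 = 2.88144
Tail: a^4/(4!(1−ρ)) = 1.37623/(24·0.7292) = 0.07864
P₀ = 1/(2.88144 + 0.07864) = 1/2.96008 = 0.337829

Final: 0.337829


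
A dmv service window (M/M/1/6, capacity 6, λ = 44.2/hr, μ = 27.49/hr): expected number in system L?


ρ = 44.2/27.49 = 1.6079
L = ρ[1 − (K+1)ρ^K + Kρ^(K+1)] / [(1−ρ)(1−ρ^(K+1))]
Numerator: 1.6079·(1 − 7·17.277670 + 6·27.780030) = 75.145608
Denominator: (-0.6079)·(-26.780030) = 16.278439
L = 75.145608/16.278439 = 4.6163

Final: 4.6163


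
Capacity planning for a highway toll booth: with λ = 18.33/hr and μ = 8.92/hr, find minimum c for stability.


Stability requires cμ > λ ⇔ c > λ/μ.
λ/μ = 18.33/8.92 = 2.0549
Minimum integer c = ⌊2.0549⌋ + 1 = 3
Check: 3·8.92 = 26.76 > 18.33, while 2·8.92 = 17.84 ≤ 18.33

Final: 3 servers


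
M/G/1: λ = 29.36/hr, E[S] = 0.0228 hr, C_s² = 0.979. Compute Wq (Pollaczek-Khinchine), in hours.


ρ = λ·E[S] = 29.36·0.0228 = 0.6694
E[S²] = E[S]²(1+C_s²) = 0.0228²·(1+0.979) = 0.001029
Wq = λ·E[S²]/(2(1−ρ)) = 29.36·0.001029/(2·0.3306) = 0.04568 hr

Final: 0.04568 hr


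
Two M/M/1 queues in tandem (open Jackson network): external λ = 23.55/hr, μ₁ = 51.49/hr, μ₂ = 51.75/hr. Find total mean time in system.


Each node sees arrival rate λ = 23.55/hr (tandem ⇒ throughput preserved).
W₁ = 1/(μ₁−λ) = 1/(51.49−23.55) = 0.03579 hr
W₂ = 1/(μ₂−λ) = 1/(51.75−23.55) = 0.03546 hr
W_total = W₁ + W₂ = 0.03579 + 0.03546 = 0.07125 hr

Final: 0.07125 hr


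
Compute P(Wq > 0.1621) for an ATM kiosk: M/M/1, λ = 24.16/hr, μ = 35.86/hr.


ρ = 24.16/35.86 = 0.6737
P(Wq > t) = ρ·e^{−(μ−λ)t} = 0.6737·e^{−1.8966}
= 0.6737·0.150083 = 0.101115

Final: 0.101115


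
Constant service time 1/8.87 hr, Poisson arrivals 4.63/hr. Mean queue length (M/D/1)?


ρ = 4.63/8.87 = 0.5220
M/D/1: Lq = ρ²/(2(1−ρ)) = 0.2725/(2·0.4780) = 0.28500

Final: 0.28500


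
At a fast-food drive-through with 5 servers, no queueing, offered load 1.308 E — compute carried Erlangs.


B(5,1.308) = 0.008646 (Erlang-B)
Carried load = a(1 − B) = 1.308·(1 − 0.008646) = 1.308·0.991354 = 1.2967 E

Final: 1.2967 Erlangs


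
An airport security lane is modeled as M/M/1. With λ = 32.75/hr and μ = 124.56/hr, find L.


ρ = λ/μ = 32.75/124.56 = 0.2629
L = ρ/(1−ρ) = 0.2629/(1 − 0.2629) = 0.2629/0.7371 = 0.3567

Final: 0.3567


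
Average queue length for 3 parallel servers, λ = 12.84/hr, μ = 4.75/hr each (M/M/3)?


a = λ/μ = 2.7032; ρ = a/3 = 0.9011
P₀ = 0.024614
Lq = P₀·a^c·ρ / (c!·(1−ρ)²) = 0.024614·19.75214·0.9011/(6·0.009791)
= 7.45742

Final: 7.45742


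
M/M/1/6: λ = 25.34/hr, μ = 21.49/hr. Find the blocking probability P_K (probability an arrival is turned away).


ρ = λ/μ = 25.34/21.49 = 1.1792
P_K = (1−ρ)ρ^K/(1−ρ^(K+1)) = (-0.1792·2.687950)/(1 − 3.169504)
= -0.481555/-2.169504 = 0.221965

Final: 0.221965


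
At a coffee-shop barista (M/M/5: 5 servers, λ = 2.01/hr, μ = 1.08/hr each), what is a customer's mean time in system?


a = 1.8611; ρ = 0.3722; P₀ = 0.154711
Lq = P₀·a^c·ρ/(c!(1−ρ)²) = 0.02719
Wq = Lq/λ = 0.02719/2.01 = 0.01353 hr
W = Wq + 1/μ = 0.01353 + 0.92593 = 0.93945 hr

Final: 0.93945 hr


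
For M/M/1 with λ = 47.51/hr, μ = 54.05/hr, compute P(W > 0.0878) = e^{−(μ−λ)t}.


W ~ Exponential(μ−λ) for M/M/1.
μ − λ = 54.05 − 47.51 = 6.5400
P(W > t) = e^{−(μ−λ)t} = e^{−0.5742} = 0.563148

Final: 0.563148


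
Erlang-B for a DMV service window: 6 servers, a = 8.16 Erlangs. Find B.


B(c,a) = (a^c/c!) / Σ_{k=0}^{c} a^k/k!
a^6/6! = 410.023224
Σ terms (k=0..6): 1.00000 + 8.16000 + 33.29280 + 90.55642 + 184.73509 + 301.48766 + 410.02322 = 1029.255193
B = 410.023224/1029.255193 = 0.398369

Final: 0.398369


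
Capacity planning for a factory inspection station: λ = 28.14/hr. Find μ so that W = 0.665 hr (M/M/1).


W = 1/(μ−λ) ⇒ μ − λ = 1/W = 1/0.665 = 1.5038
μ = λ + 1/W = 28.14 + 1.5038 = 29.6438 per hr

Final: 29.6438 /hr


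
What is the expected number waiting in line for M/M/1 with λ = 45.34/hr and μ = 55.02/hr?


ρ = 45.34/55.02 = 0.8241
Lq = ρ²/(1−ρ) = 0.6791/0.1759 = 3.8598

Final: 3.8598


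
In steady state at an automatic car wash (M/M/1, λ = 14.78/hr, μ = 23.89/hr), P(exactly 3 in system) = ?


ρ = 14.78/23.89 = 0.6187
P_n = (1−ρ)·ρ^n = (1 − 0.6187)·0.6187^3 = 0.3813·0.236796 = 0.090298

Final: 0.090298


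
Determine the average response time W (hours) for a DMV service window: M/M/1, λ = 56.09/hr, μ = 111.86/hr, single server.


W = 1/(μ−λ) = 1/(111.86 − 56.09) = 1/55.77 = 0.01793 hr

Final: 0.01793 hr


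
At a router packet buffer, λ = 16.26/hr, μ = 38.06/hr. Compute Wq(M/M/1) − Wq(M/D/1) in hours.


ρ = 16.26/38.06 = 0.4272
Wq(M/M/1) = ρ/(μ−λ) = 0.4272/21.80 = 0.01960 hr
Wq(M/D/1) = ρ/(2(μ−λ)) = 0.009799 hr
Savings = 0.01960 − 0.009799 = 0.009799 hr

Final: 0.009799 hr


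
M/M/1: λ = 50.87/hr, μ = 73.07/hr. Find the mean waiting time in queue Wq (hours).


ρ = 50.87/73.07 = 0.6962
Wq = ρ/(μ−λ) = 0.6962/(73.07 − 50.87) = 0.6962/22.20 = 0.03136 hr

Final: 0.03136 hr


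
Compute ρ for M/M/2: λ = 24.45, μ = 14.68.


ρ = λ/(cμ) = 24.45/(2·14.68) = 24.45/29.36 = 0.8328

Final: 0.8328


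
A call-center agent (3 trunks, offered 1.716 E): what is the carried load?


B(3,1.716) = 0.167413 (Erlang-B)
Carried load = a(1 − B) = 1.716·(1 − 0.167413) = 1.716·0.832587 = 1.4287 E

Final: 1.4287 Erlangs


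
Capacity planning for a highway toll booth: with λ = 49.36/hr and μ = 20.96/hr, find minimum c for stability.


Stability requires cμ > λ ⇔ c > λ/μ.
λ/μ = 49.36/20.96 = 2.3550
Minimum integer c = ⌊2.3550⌋ + 1 = 3
Check: 3·20.96 = 62.88 > 49.36, while 2·20.96 = 41.92 ≤ 49.36

Final: 3 servers


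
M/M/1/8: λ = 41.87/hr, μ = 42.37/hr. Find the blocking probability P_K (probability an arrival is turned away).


ρ = λ/μ = 41.87/42.37 = 0.9882
P_K = (1−ρ)ρ^K/(1−ρ^(K+1)) = (0.01180·0.909402)/(1 − 0.898670)
= 0.010732/0.101330 = 0.105909

Final: 0.105909


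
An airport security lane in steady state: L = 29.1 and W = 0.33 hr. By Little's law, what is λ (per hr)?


λ = L/W = 29.1/0.33 = 88.1818 /hr

Final: 88.1818 /hr


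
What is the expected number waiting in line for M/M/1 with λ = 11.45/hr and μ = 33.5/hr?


ρ = 11.45/33.5 = 0.3418
Lq = ρ²/(1−ρ) = 0.1168/0.6582 = 0.1775

Final: 0.1775


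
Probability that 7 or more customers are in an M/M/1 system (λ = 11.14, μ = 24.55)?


ρ = 11.14/24.55 = 0.4538
P(N ≥ n) = ρ^n = 0.4538^7 = 0.003961

Final: 0.003961


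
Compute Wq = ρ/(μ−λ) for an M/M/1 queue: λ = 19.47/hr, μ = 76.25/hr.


ρ = 19.47/76.25 = 0.2553
Wq = ρ/(μ−λ) = 0.2553/(76.25 − 19.47) = 0.2553/56.78 = 0.004497 hr

Final: 0.004497 hr


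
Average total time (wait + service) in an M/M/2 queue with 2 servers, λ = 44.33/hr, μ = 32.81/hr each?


a = 1.3511; ρ = 0.6756; P₀ = 0.193633
Lq = P₀·a^c·ρ/(c!(1−ρ)²) = 1.13427
Wq = Lq/λ = 1.13427/44.33 = 0.02559 hr
W = Wq + 1/μ = 0.02559 + 0.03048 = 0.05607 hr

Final: 0.05607 hr


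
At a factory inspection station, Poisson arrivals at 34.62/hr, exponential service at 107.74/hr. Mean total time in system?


W = 1/(μ−λ) = 1/(107.74 − 34.62) = 1/73.12 = 0.01368 hr

Final: 0.01368 hr


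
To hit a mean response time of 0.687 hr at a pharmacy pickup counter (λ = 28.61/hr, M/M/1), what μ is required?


W = 1/(μ−λ) ⇒ μ − λ = 1/W = 1/0.687 = 1.4556
μ = λ + 1/W = 28.61 + 1.4556 = 30.0656 per hr

Final: 30.0656 /hr


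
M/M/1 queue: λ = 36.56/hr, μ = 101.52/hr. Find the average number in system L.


ρ = λ/μ = 36.56/101.52 = 0.3601
L = ρ/(1−ρ) = 0.3601/(1 − 0.3601) = 0.3601/0.6399 = 0.5628

Final: 0.5628


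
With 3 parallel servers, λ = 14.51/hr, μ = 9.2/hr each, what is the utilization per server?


ρ = λ/(cμ) = 14.51/(3·9.2) = 14.51/27.60 = 0.5257

Final: 0.5257


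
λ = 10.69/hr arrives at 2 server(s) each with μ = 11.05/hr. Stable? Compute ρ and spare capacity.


Total capacity cμ = 2·11.05 = 22.10/hr
ρ = λ/(cμ) = 10.69/22.10 = 0.4837
Stable ⇔ ρ < 1: YES
Spare capacity = cμ − λ = 22.10 − 10.69 = 11.41/hr

Final: ρ = 0.4837; stable; margin = 11.41/hr


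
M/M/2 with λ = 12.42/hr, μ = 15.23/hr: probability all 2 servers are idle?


a = λ/μ = 12.42/15.23 = 0.8155; ρ = a/c = 0.4077
Σ_{k=0}^{1} a^k/k! (terms k=0..1) = 1.00000 + 0.81550 = 1.81550
Tail: a^2/(2!(1−ρ)) = 0.66503/(2·0.5923) = 0.56144
P₀ = 1/(1.81550 + 0.56144) = 1/2.37694 = 0.420709

Final: 0.420709


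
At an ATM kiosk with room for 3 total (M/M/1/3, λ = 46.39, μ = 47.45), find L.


ρ = 46.39/47.45 = 0.9777
L = ρ[1 − (K+1)ρ^K + Kρ^(K+1)] / [(1−ρ)(1−ρ^(K+1))]
Numerator: 0.9777·(1 − 4·0.934468 + 3·0.913593) = 0.002841
Denominator: (0.02234)·(0.086407) = 0.001930
L = 0.002841/0.001930 = 1.4718

Final: 1.4718


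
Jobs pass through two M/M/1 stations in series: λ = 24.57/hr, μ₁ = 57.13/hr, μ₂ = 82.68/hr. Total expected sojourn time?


Each node sees arrival rate λ = 24.57/hr (tandem ⇒ throughput preserved).
W₁ = 1/(μ₁−λ) = 1/(57.13−24.57) = 0.03071 hr
W₂ = 1/(μ₂−λ) = 1/(82.68−24.57) = 0.01721 hr
W_total = W₁ + W₂ = 0.03071 + 0.01721 = 0.04792 hr

Final: 0.04792 hr


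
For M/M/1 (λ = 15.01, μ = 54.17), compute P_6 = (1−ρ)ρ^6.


ρ = 15.01/54.17 = 0.2771
P_n = (1−ρ)·ρ^n = (1 − 0.2771)·0.2771^6 = 0.7229·0.0004526 = 0.0003272

Final: 0.0003272


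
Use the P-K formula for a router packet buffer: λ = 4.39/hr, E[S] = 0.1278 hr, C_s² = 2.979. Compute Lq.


ρ = λ·E[S] = 4.39·0.1278 = 0.5610
Lq = ρ²(1+C_s²)/(2(1−ρ)) = 0.3148·(1+2.979)/(2·0.4390)
= 0.3148·3.9790/0.8779 = 1.42663

Final: 1.42663


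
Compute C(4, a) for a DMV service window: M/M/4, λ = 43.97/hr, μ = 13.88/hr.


a = λ/μ = 3.1679; ρ = a/4 = 0.7920
P₀ = 0.028856 (from M/M/c formula)
C(c,a) = [a^c/(c!(1−ρ))]·P₀ = [100.70893/(24·0.2080)]·0.028856
= 20.17085·0.028856 = 0.582050

Final: 0.582050


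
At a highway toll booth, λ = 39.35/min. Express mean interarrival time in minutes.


Mean interarrival time = 1/λ = 1/39.35 minute = 0.02541 minute
In minutes: 0.02541 × 1 = 0.02541 min

Final: 0.02541 min


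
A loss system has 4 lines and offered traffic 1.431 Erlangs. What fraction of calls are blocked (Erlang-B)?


B(c,a) = (a^c/c!) / Σ_{k=0}^{c} a^k/k!
a^4/4! = 0.174722
Σ terms (k=0..4): 1.00000 + 1.43100 + 1.02388 + 0.48839 + 0.17472 = 4.117993
B = 0.174722/4.117993 = 0.042429

Final: 0.042429


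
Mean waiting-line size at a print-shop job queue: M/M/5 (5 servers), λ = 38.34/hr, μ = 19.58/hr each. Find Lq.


a = λ/μ = 1.9581; ρ = a/5 = 0.3916
P₀ = 0.140185
Lq = P₀·a^c·ρ / (c!·(1−ρ)²) = 0.140185·28.78705·0.3916/(120·0.37012)
= 0.03558

Final: 0.03558


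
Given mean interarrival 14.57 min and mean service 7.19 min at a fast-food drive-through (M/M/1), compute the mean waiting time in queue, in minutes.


λ = 60/14.57 = 4.1181 /hr
μ = 60/7.19 = 8.3449 /hr
ρ = λ/μ = 4.1181/8.3449 = 0.4935
Wq = ρ/(μ−λ) = 0.4935/(8.3449−4.1181) = 0.11675 hr
In minutes: 0.11675·60 = 7.005 min

Final: 7.005 min


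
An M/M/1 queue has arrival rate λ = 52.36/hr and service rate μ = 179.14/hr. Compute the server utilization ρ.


ρ = λ/μ = 52.36/179.14 = 0.2923

Final: 0.2923


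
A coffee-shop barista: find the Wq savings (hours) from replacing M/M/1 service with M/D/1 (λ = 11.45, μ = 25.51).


ρ = 11.45/25.51 = 0.4488
Wq(M/M/1) = ρ/(μ−λ) = 0.4488/14.06 = 0.03192 hr
Wq(M/D/1) = ρ/(2(μ−λ)) = 0.01596 hr
Savings = 0.03192 − 0.01596 = 0.01596 hr

Final: 0.01596 hr


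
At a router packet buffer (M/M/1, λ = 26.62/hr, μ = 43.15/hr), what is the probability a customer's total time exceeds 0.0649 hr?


W ~ Exponential(μ−λ) for M/M/1.
μ − λ = 43.15 − 26.62 = 16.5300
P(W > t) = e^{−(μ−λ)t} = e^{−1.0728} = 0.342050

Final: 0.342050


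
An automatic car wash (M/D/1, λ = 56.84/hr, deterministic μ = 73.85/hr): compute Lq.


ρ = 56.84/73.85 = 0.7697
M/D/1: Lq = ρ²/(2(1−ρ)) = 0.5924/(2·0.2303) = 1.28595

Final: 1.28595


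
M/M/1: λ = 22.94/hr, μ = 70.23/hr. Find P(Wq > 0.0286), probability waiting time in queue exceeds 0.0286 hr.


ρ = 22.94/70.23 = 0.3266
P(Wq > t) = ρ·e^{−(μ−λ)t} = 0.3266·e^{−1.3525}
= 0.3266·0.258595 = 0.084468

Final: 0.084468


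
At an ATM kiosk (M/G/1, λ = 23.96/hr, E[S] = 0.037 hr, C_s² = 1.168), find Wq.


ρ = λ·E[S] = 23.96·0.037 = 0.8865
E[S²] = E[S]²(1+C_s²) = 0.037²·(1+1.168) = 0.002968
Wq = λ·E[S²]/(2(1−ρ)) = 23.96·0.002968/(2·0.1135) = 0.31333 hr

Final: 0.31333 hr


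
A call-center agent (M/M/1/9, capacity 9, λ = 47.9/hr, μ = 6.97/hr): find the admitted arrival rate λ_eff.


ρ = 6.8723; P_K = (1−ρ)ρ^9/(1−ρ^10) = 0.854489
λ_eff = λ(1 − P_K) = 47.9·(1 − 0.854489) = 47.9·0.145511 = 6.9700 /hr

Final: 6.9700 /hr


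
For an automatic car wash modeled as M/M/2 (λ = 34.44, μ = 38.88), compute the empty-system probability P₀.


a = λ/μ = 34.44/38.88 = 0.8858; ρ = a/c = 0.4429
Σ_{k=0}^{1} a^k/k! (terms k=0..1) = 1.00000 + 0.88580 = 1.88580
Tail: a^2/(2!(1−ρ)) = 0.78465/(2·0.5571) = 0.70423
P₀ = 1/(1.88580 + 0.70423) = 1/2.59003 = 0.386096

Final: 0.386096


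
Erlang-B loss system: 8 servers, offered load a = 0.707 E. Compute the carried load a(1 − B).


B(8,0.707) = 0.0000007635 (Erlang-B)
Carried load = a(1 − B) = 0.707·(1 − 0.0000007635) = 0.707·0.999999 = 0.7070 E

Final: 0.7070 Erlangs


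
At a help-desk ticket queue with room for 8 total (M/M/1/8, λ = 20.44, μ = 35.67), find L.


ρ = 20.44/35.67 = 0.5730
L = ρ[1 − (K+1)ρ^K + Kρ^(K+1)] / [(1−ρ)(1−ρ^(K+1))]
Numerator: 0.5730·(1 − 9·0.011626 + 8·0.006662) = 0.543613
Denominator: (0.4270)·(0.993338) = 0.424125
L = 0.543613/0.424125 = 1.2817

Final: 1.2817


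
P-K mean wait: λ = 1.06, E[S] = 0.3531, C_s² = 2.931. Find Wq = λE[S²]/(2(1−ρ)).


ρ = λ·E[S] = 1.06·0.3531 = 0.3743
E[S²] = E[S]²(1+C_s²) = 0.3531²·(1+2.931) = 0.490116
Wq = λ·E[S²]/(2(1−ρ)) = 1.06·0.490116/(2·0.6257) = 0.41514 hr

Final: 0.41514 hr


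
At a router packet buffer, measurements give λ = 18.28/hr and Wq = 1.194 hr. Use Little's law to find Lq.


Lq = λWq = 18.28·1.194 = 21.8263

Final: 21.8263


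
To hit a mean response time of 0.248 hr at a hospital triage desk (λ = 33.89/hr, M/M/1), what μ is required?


W = 1/(μ−λ) ⇒ μ − λ = 1/W = 1/0.248 = 4.0323
μ = λ + 1/W = 33.89 + 4.0323 = 37.9223 per hr

Final: 37.9223 /hr


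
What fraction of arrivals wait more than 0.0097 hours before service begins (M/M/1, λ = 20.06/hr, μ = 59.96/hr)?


ρ = 20.06/59.96 = 0.3346
P(Wq > t) = ρ·e^{−(μ−λ)t} = 0.3346·e^{−0.3870}
= 0.3346·0.679071 = 0.227187

Final: 0.227187
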